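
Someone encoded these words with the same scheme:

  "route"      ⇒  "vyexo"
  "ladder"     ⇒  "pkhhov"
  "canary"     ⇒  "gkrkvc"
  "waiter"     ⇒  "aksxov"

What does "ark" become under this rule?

kvo

The shift depends on letter class: consonant r→v is +4, but vowel o→y is +10. The rule splits by letter class: vowels +10, consonants +4.
Applying it to ark: a(vowel)+10=k, r(cons)+4=v, k(cons)+4=o.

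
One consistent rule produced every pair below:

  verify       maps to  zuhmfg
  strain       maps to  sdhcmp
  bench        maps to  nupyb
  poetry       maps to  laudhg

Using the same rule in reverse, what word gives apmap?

v(21)→z(25) and e(4)→u(20) fit y≡11x+2 (mod 26); the inverse of 11 mod 26 is 19. This is an affine cipher: with a=0,…,z=25, each position x becomes (11x+2) mod 26.
Reversing it on apmap: a(0)→19·(0−2)≡14=o; p(15)→19·(15−2)≡13=n; m(12)→19·(12−2)≡8=i; a(0)→19·(0−2)≡14=o; p(15)→19·(15−2)≡13=n (all mod 26).

onion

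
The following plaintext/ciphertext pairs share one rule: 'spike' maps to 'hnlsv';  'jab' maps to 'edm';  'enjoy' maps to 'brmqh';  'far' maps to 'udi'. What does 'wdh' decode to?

The output letters match the input read backwards, each shifted +3: spike reversed is ekips. Two steps: reverse the string, then apply a Caesar shift of +3.
Reversing it on wdh: shift back: w−3=t, d−3=a, h−3=e → tae; then reverse → eat.

eat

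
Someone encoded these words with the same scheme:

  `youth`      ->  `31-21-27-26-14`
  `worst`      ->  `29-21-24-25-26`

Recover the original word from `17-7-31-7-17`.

kayak

y is letter #25 and maps to 31: an offset of 6. The number is (letter's place in the alphabet, a=1) + 6.
Decoding 17-7-31-7-17: 17→(17−6)÷1=11=k, 7→(7−6)÷1=1=a, 31→(31−6)÷1=25=y, 7→(7−6)÷1=1=a, 17→(17−6)÷1=11=k.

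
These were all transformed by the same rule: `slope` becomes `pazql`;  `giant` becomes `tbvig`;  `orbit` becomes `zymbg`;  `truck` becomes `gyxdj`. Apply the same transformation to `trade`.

gyvul

Each letter's alphabet position (a=0..z=25) is mapped through 17·x+21 mod 26 — an affine cipher.
On trade: t(19)→17·19+21≡6=g; r(17)→17·17+21≡24=y; a(0)→17·0+21≡21=v; d(3)→17·3+21≡20=u; e(4)→17·4+21≡11=l (all mod 26).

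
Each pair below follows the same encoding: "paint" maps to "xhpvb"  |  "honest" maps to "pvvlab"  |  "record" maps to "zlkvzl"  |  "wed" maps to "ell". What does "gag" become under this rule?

Two shifts are in play — +7 for a/e/i/o/u, +8 for every other letter.
For gag: g(cons)+8=o, a(vowel)+7=h, g(cons)+8=o.

oho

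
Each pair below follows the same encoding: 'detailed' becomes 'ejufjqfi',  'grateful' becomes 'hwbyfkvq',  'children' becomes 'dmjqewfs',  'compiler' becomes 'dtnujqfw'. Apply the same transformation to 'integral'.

Shifts by position in detailed: pos 0: d→e (+1), pos 1: e→j (+5), pos 2: t→u (+1), pos 3: a→f (+5) — repeating every 2. It's a Vigenère-style cipher with numeric key [1,5]: position i shifts by key[i mod 2].
On integral: i+1=j, n+5=s, t+1=u, e+5=j, g+1=h, r+5=w, a+1=b, l+5=q.

jsujhwbq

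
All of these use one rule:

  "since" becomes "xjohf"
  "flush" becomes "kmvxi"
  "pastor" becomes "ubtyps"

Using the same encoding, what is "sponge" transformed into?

xqpshf

The shifts repeat in a cycle of length 3: positions 0,1,… shift by +5, +1, +1, then the pattern repeats.
Applying it to sponge: s+5=x, p+1=q, o+1=p, n+5=s, g+1=h, e+1=f.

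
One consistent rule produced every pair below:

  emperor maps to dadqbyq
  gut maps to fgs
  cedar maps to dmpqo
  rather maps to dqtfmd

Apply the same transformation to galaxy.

The output letters match the input read backwards, each shifted +12: emperor reversed is rorepme. The word is reversed, then every letter is shifted forward by 12.
On galaxy: reverse → yxalag; then shift: y+12=k, x+12=j, a+12=m, l+12=x, a+12=m, g+12=s.

kjmxms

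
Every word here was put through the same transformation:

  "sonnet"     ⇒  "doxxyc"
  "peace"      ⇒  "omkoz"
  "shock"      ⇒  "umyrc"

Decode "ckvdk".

atlas

The word is reversed, then every letter is shifted forward by 10.
Reversing it on ckvdk: shift back: c−10=s, k−10=a, v−10=l, d−10=t, k−10=a → salta; then reverse → atlas.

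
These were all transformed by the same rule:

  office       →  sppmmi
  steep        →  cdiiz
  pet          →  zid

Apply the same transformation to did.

nmn

The rule splits by letter class: vowels +4, consonants +10.
Applying it to did: d(cons)+10=n, i(vowel)+4=m, d(cons)+10=n.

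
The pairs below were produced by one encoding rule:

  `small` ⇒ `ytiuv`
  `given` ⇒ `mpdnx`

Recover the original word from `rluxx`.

lemon

In small: s→y is +6, m→t is +7, a→i is +8, l→u is +9 — the shift increases by 1 each position. Letter i (0-indexed) is shifted by i+6, so successive shifts are 6, 7, 8, ….
Decoding rluxx: r−6=l, l−7=e, u−8=m, x−9=o, x−10=n.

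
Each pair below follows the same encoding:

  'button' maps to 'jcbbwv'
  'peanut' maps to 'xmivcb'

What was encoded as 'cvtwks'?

Each letter is shifted forward by 8 in the alphabet (a Caesar shift of +8).
Decoding cvtwks: c−8=u, v−8=n, t−8=l, w−8=o, k−8=c, s−8=k.

unlock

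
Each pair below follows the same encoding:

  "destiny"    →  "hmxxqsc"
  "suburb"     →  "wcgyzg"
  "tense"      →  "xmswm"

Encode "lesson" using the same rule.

Shifts by position in destiny: pos 0: d→h (+4), pos 1: e→m (+8), pos 2: s→x (+5), pos 3: t→x (+4), pos 4: i→q (+8), pos 5: n→s (+5) — repeating every 3. The shifts repeat in a cycle of length 3: positions 0,1,… shift by +4, +8, +5, then the pattern repeats.
Applying it to lesson: l+4=p, e+8=m, s+5=x, s+4=w, o+8=w, n+5=s.

pmxwws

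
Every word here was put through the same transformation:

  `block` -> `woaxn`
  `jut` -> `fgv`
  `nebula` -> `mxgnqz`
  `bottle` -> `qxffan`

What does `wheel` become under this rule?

The output letters match the input read backwards, each shifted +12: block reversed is kcolb. The word is reversed, then every letter is shifted forward by 12.
For wheel: reverse → leehw; then shift: l+12=x, e+12=q, e+12=q, h+12=t, w+12=i.

xqqti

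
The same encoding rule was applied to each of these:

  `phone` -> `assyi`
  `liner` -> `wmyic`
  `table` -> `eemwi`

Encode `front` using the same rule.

qcsye

The shift depends on letter class: consonant p→a is +11, but vowel o→s is +4. Vowels shift forward by 4 and consonants shift forward by 11.
For front: f(cons)+11=q, r(cons)+11=c, o(vowel)+4=s, n(cons)+11=y, t(cons)+11=e.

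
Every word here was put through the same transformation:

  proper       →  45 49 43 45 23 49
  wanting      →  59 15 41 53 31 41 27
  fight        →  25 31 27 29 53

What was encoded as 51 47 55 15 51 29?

squash

Each letter becomes 2×(its alphabet position, a=1..z=26) + 13.
Undoing it on 51 47 55 15 51 29: 51→(51−13)÷2=19=s, 47→(47−13)÷2=17=q, 55→(55−13)÷2=21=u, 15→(15−13)÷2=1=a, 51→(51−13)÷2=19=s, 29→(29−13)÷2=8=h.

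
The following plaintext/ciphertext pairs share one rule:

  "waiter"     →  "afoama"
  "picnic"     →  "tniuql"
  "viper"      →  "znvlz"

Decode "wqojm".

slice

In waiter: w→a is +4, a→f is +5, i→o is +6, t→a is +7 — the shift increases by 1 each position. Letter i (0-indexed) is shifted by i+4, so successive shifts are 4, 5, 6, ….
Reversing it on wqojm: w−4=s, q−5=l, o−6=i, j−7=c, m−8=e.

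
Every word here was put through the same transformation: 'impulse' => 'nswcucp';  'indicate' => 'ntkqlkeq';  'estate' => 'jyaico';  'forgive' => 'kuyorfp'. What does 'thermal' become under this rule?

The shift increases by 1 at each position, starting from +5: 5, 6, 7, ….
On thermal: t+5=y, h+6=n, e+7=l, r+8=z, m+9=v, a+10=k, l+11=w.

ynlzvkw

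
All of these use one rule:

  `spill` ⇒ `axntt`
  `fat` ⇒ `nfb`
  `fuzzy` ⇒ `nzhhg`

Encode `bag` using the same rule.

jfo

The shift depends on letter class: consonant s→a is +8, but vowel i→n is +5. Vowels shift forward by 5 and consonants shift forward by 8.
Applying it to bag: b(cons)+8=j, a(vowel)+5=f, g(cons)+8=o.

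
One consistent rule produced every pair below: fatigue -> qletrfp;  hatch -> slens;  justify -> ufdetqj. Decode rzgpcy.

Compare letters: f→q is +11, a→l is +11, t→e is +11 — a constant shift. This is a Caesar cipher with shift 11.
Reversing it on rzgpcy: r−11=g, z−11=o, g−11=v, p−11=e, c−11=r, y−11=n.

govern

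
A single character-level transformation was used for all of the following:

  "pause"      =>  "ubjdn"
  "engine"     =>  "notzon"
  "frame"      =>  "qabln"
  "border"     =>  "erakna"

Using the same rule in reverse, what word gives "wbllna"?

hammer

Treating letters as 0–25, the rule is x ↦ 3x + 1 (mod 26).
Undoing it on wbllna: w(22)→9·(22−1)≡7=h; b(1)→9·(1−1)≡0=a; l(11)→9·(11−1)≡12=m; l(11)→9·(11−1)≡12=m; n(13)→9·(13−1)≡4=e; a(0)→9·(0−1)≡17=r (all mod 26).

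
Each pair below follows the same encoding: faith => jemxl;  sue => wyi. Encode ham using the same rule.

leq

Compare letters: f→j is +4, a→e is +4, i→m is +4 — a constant shift. Every letter moves 4 places later in the alphabet, wrapping around z→a.
On ham: h+4=l, a+4=e, m+4=q.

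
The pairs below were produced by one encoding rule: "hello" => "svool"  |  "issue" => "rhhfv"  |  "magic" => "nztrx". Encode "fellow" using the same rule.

Each letter is replaced by its mirror in the alphabet: a↔z, b↔y, c↔x, and so on (the Atbash cipher).
Applying it to fellow: f↔u, e↔v, l↔o, l↔o, o↔l, w↔d.

uvoold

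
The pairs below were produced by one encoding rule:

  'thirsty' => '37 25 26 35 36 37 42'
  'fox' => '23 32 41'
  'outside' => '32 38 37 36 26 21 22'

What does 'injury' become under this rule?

t is letter #20 and maps to 37: an offset of 17. Letters become their 1-based position plus 17 (so a→18, b→19, …).
On injury: i=9→26, n=14→31, j=10→27, u=21→38, r=18→35, y=25→42.

26 31 27 38 35 42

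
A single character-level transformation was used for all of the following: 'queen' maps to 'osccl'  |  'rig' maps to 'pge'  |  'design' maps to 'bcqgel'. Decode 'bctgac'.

device

Each letter is shifted forward by 24 in the alphabet (a Caesar shift of +24).
Reversing it on bctgac: b−24=d, c−24=e, t−24=v, g−24=i, a−24=c, c−24=e.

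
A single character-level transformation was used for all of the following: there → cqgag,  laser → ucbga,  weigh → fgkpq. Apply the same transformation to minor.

The shift depends on letter class: consonant t→c is +9, but vowel e→g is +2. The rule splits by letter class: vowels +2, consonants +9.
Applying it to minor: m(cons)+9=v, i(vowel)+2=k, n(cons)+9=w, o(vowel)+2=q, r(cons)+9=a.

vkwqa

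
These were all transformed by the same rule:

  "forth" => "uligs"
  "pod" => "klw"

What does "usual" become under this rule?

fhfzo

Each pair mirrors across the alphabet (f↔u, o↔l, r↔i): positions sum to 25. Each letter is replaced by its mirror in the alphabet: a↔z, b↔y, c↔x, and so on (the Atbash cipher).
Applying it to usual: u↔f, s↔h, u↔f, a↔z, l↔o.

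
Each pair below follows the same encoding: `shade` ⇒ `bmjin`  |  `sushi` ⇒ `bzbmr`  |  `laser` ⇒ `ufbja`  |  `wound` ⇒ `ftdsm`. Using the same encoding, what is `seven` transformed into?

It's a Vigenère-style cipher with numeric key [9,5]: position i shifts by key[i mod 2].
For seven: s+9=b, e+5=j, v+9=e, e+5=j, n+9=w.

bjejw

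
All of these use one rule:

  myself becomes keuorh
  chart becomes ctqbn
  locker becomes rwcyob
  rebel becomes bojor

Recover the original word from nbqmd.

m(12)→k(10) and y(24)→e(4) fit y≡19x+16 (mod 26); the inverse of 19 mod 26 is 11. Each letter's alphabet position (a=0..z=25) is mapped through 19·x+16 mod 26 — an affine cipher.
Reversing it on nbqmd: n(13)→11·(13−16)≡19=t; b(1)→11·(1−16)≡17=r; q(16)→11·(16−16)≡0=a; m(12)→11·(12−16)≡8=i; d(3)→11·(3−16)≡13=n (all mod 26).

train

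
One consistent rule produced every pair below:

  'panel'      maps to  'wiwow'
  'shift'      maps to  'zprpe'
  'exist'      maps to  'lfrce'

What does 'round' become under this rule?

ywdxo

In panel: p→w is +7, a→i is +8, n→w is +9, e→o is +10 — the shift increases by 1 each position. Letter i (0-indexed) is shifted by i+7, so successive shifts are 7, 8, 9, ….
For round: r+7=y, o+8=w, u+9=d, n+10=x, d+11=o.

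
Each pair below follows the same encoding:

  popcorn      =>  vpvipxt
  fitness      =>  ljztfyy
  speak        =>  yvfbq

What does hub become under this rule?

The shift depends on letter class: consonant p→v is +6, but vowel o→p is +1. Vowels shift forward by 1 and consonants shift forward by 6.
For hub: h(cons)+6=n, u(vowel)+1=v, b(cons)+6=h.

nvh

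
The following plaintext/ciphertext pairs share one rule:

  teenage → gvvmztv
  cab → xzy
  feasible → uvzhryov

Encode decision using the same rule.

Letters are reflected about the middle of the alphabet (position → 25−position): Atbash.
Applying it to decision: d↔w, e↔v, c↔x, i↔r, s↔h, i↔r, o↔l, n↔m.

wvxrhrlm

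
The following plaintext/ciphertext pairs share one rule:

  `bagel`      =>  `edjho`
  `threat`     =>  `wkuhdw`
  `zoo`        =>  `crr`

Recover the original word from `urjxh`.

Every letter moves 3 places later in the alphabet, wrapping around z→a.
Undoing it on urjxh: u−3=r, r−3=o, j−3=g, x−3=u, h−3=e.

rogue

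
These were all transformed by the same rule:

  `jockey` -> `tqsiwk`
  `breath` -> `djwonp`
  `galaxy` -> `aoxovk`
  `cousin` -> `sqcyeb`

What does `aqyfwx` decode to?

This is an affine cipher: with a=0,…,z=25, each position x becomes (15x+14) mod 26.
Decoding aqyfwx: a(0)→7·(0−14)≡6=g; q(16)→7·(16−14)≡14=o; y(24)→7·(24−14)≡18=s; f(5)→7·(5−14)≡15=p; w(22)→7·(22−14)≡4=e; x(23)→7·(23−14)≡11=l (all mod 26).

gospel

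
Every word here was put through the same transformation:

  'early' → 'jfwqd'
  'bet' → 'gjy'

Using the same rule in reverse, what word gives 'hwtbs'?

crown

Compare letters: e→j is +5, a→f is +5, r→w is +5 — a constant shift. Every letter moves 5 places later in the alphabet, wrapping around z→a.
Reversing it on hwtbs: h−5=c, w−5=r, t−5=o, b−5=w, s−5=n.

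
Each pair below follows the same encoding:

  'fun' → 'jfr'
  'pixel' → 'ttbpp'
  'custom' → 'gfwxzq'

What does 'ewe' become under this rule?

pap

The rule splits by letter class: vowels +11, consonants +4.
On ewe: e(vowel)+11=p, w(cons)+4=a, e(vowel)+11=p.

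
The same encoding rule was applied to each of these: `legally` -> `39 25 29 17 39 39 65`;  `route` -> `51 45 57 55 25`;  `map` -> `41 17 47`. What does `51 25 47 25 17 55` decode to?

repeat

Each letter becomes 2×(its alphabet position, a=1..z=26) + 15.
Reversing it on 51 25 47 25 17 55: 51→(51−15)÷2=18=r, 25→(25−15)÷2=5=e, 47→(47−15)÷2=16=p, 25→(25−15)÷2=5=e, 17→(17−15)÷2=1=a, 55→(55−15)÷2=20=t.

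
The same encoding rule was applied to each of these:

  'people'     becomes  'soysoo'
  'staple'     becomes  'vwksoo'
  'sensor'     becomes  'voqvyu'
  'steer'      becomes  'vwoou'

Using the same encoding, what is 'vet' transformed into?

The shift depends on letter class: consonant p→s is +3, but vowel e→o is +10. Vowels shift forward by 10 and consonants shift forward by 3.
On vet: v(cons)+3=y, e(vowel)+10=o, t(cons)+3=w.

yow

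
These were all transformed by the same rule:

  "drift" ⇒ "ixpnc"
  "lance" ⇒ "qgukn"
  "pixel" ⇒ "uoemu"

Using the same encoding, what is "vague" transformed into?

agncn

In drift: d→i is +5, r→x is +6, i→p is +7, f→n is +8 — the shift increases by 1 each position. The shift increases by 1 at each position, starting from +5: 5, 6, 7, ….
For vague: v+5=a, a+6=g, g+7=n, u+8=c, e+9=n.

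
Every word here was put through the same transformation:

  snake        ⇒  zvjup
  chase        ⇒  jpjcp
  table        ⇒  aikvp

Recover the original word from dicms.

watch

In snake: s→z is +7, n→v is +8, a→j is +9, k→u is +10 — the shift increases by 1 each position. Each letter shifts forward by (position + 7), i.e. 7, 8, 9, … — the shift grows by one for each successive letter.
Undoing it on dicms: d−7=w, i−8=a, c−9=t, m−10=c, s−11=h.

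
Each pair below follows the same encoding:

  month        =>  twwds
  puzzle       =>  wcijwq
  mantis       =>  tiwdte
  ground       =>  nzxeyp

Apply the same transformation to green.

nznoy

The shift increases by 1 at each position, starting from +7: 7, 8, 9, ….
For green: g+7=n, r+8=z, e+9=n, e+10=o, n+11=y.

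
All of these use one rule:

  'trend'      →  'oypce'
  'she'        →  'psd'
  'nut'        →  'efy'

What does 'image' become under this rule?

The output letters match the input read backwards, each shifted +11: trend reversed is dnert. The word is reversed, then every letter is shifted forward by 11.
Applying it to image: reverse → egami; then shift: e+11=p, g+11=r, a+11=l, m+11=x, i+11=t.

prlxt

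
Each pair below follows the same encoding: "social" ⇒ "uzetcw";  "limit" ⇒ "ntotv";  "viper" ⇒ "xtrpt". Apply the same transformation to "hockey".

jzevgj

Shifts by position in social: pos 0: s→u (+2), pos 1: o→z (+11), pos 2: c→e (+2), pos 3: i→t (+11) — repeating every 2. A repeating key of period 2 is used — shifts +2, +11 over and over.
For hockey: h+2=j, o+11=z, c+2=e, k+11=v, e+2=g, y+11=j.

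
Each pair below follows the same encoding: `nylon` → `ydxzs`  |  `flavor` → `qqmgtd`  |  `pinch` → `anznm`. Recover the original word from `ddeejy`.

system

Shifts by position in nylon: pos 0: n→y (+11), pos 1: y→d (+5), pos 2: l→x (+12), pos 3: o→z (+11), pos 4: n→s (+5) — repeating every 3. A repeating key of period 3 is used — shifts +11, +5, +12 over and over.
Decoding ddeejy: d−11=s, d−5=y, e−12=s, e−11=t, j−5=e, y−12=m.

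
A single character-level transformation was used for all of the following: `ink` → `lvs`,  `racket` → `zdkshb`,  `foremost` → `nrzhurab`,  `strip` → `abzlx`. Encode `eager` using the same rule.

hdohz

The rule splits by letter class: vowels +3, consonants +8.
Applying it to eager: e(vowel)+3=h, a(vowel)+3=d, g(cons)+8=o, e(vowel)+3=h, r(cons)+8=z.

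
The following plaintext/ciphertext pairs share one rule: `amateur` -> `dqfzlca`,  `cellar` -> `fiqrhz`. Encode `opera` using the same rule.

rtjxh

In amateur: a→d is +3, m→q is +4, a→f is +5, t→z is +6 — the shift increases by 1 each position. Each letter shifts forward by (position + 3), i.e. 3, 4, 5, … — the shift grows by one for each successive letter.
For opera: o+3=r, p+4=t, e+5=j, r+6=x, a+7=h.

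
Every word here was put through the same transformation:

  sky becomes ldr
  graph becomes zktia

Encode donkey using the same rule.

whgdxr

Compare letters: s→l is +19, k→d is +19, y→r is +19 — a constant shift. This is a Caesar cipher with shift 19.
Applying it to donkey: d+19=w, o+19=h, n+19=g, k+19=d, e+19=x, y+19=r.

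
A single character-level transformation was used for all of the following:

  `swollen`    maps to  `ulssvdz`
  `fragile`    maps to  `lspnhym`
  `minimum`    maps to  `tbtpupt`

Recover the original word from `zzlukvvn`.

The output letters match the input read backwards, each shifted +7: swollen reversed is nellows. The word is reversed, then every letter is shifted forward by 7.
Decoding zzlukvvn: shift back: z−7=s, z−7=s, l−7=e, u−7=n, k−7=d, v−7=o, v−7=o, n−7=g → ssendoog; then reverse → goodness.

goodness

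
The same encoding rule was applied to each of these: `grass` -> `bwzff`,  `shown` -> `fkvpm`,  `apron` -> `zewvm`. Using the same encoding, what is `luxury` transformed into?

uxyxwh

Each letter's alphabet position (a=0..z=25) is mapped through 9·x+25 mod 26 — an affine cipher.
On luxury: l(11)→9·11+25≡20=u; u(20)→9·20+25≡23=x; x(23)→9·23+25≡24=y; u(20)→9·20+25≡23=x; r(17)→9·17+25≡22=w; y(24)→9·24+25≡7=h (all mod 26).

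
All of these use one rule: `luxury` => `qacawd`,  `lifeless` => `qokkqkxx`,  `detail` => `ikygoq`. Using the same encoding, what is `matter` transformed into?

The rule splits by letter class: vowels +6, consonants +5.
On matter: m(cons)+5=r, a(vowel)+6=g, t(cons)+5=y, t(cons)+5=y, e(vowel)+6=k, r(cons)+5=w.

rgyykw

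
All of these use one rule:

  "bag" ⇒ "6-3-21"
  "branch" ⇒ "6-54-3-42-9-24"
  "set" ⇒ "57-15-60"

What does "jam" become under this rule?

The formula is n = 3×(alphabet index, a=1).
On jam: j=10→30, a=1→3, m=13→39.

30-3-39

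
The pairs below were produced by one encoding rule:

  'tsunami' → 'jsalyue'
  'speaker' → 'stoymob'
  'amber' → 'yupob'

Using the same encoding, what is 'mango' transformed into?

t(19)→j(9) and s(18)→s(18) fit y≡17x+24 (mod 26); the inverse of 17 mod 26 is 23. Treating letters as 0–25, the rule is x ↦ 17x + 24 (mod 26).
On mango: m(12)→17·12+24≡20=u; a(0)→17·0+24≡24=y; n(13)→17·13+24≡11=l; g(6)→17·6+24≡22=w; o(14)→17·14+24≡2=c (all mod 26).

uylwc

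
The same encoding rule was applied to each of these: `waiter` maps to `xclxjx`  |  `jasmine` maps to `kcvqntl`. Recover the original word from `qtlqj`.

Each letter shifts forward by (position + 1), i.e. 1, 2, 3, … — the shift grows by one for each successive letter.
Reversing it on qtlqj: q−1=p, t−2=r, l−3=i, q−4=m, j−5=e.

prime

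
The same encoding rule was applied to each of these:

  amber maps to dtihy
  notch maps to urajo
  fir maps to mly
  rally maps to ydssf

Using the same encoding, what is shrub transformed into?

The shift depends on letter class: consonant m→t is +7, but vowel a→d is +3. Vowels shift forward by 3 and consonants shift forward by 7.
On shrub: s(cons)+7=z, h(cons)+7=o, r(cons)+7=y, u(vowel)+3=x, b(cons)+7=i.

zoyxi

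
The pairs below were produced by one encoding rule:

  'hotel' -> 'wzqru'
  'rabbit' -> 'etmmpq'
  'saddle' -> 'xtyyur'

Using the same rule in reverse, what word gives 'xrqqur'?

settle

h(7)→w(22) and o(14)→z(25) fit y≡19x+19 (mod 26); the inverse of 19 mod 26 is 11. Treating letters as 0–25, the rule is x ↦ 19x + 19 (mod 26).
Undoing it on xrqqur: x(23)→11·(23−19)≡18=s; r(17)→11·(17−19)≡4=e; q(16)→11·(16−19)≡19=t; q(16)→11·(16−19)≡19=t; u(20)→11·(20−19)≡11=l; r(17)→11·(17−19)≡4=e (all mod 26).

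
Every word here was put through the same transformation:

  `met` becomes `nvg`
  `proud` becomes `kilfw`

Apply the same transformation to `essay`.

Each pair mirrors across the alphabet (m↔n, e↔v, t↔g): positions sum to 25. Letters are reflected about the middle of the alphabet (position → 25−position): Atbash.
On essay: e↔v, s↔h, s↔h, a↔z, y↔b.

vhhzb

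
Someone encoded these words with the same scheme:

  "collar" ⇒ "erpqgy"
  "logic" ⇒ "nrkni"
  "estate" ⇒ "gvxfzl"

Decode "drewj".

board

In collar: c→e is +2, o→r is +3, l→p is +4, l→q is +5 — the shift increases by 1 each position. Letter i (0-indexed) is shifted by i+2, so successive shifts are 2, 3, 4, ….
Reversing it on drewj: d−2=b, r−3=o, e−4=a, w−5=r, j−6=d.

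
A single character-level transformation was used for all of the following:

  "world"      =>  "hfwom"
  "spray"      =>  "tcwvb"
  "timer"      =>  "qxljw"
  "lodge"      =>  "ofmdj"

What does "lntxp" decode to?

music

Each letter's alphabet position (a=0..z=25) is mapped through 23·x+21 mod 26 — an affine cipher.
Undoing it on lntxp: l(11)→17·(11−21)≡12=m; n(13)→17·(13−21)≡20=u; t(19)→17·(19−21)≡18=s; x(23)→17·(23−21)≡8=i; p(15)→17·(15−21)≡2=c (all mod 26).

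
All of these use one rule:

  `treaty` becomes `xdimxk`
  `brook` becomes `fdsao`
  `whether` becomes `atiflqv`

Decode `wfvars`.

strong

A repeating key of period 2 is used — shifts +4, +12 over and over.
Undoing it on wfvars: w−4=s, f−12=t, v−4=r, a−12=o, r−4=n, s−12=g.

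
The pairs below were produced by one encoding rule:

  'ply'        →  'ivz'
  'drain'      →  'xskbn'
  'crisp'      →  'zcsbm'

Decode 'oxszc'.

spine

Read the word backwards and shift each letter +10.
Reversing it on oxszc: shift back: o−10=e, x−10=n, s−10=i, z−10=p, c−10=s → enips; then reverse → spine.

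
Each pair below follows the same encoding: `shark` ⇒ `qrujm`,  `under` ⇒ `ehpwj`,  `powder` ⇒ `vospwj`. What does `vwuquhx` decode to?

s(18)→q(16) and h(7)→r(17) fit y≡7x+20 (mod 26); the inverse of 7 mod 26 is 15. Each letter's alphabet position (a=0..z=25) is mapped through 7·x+20 mod 26 — an affine cipher.
Reversing it on vwuquhx: v(21)→15·(21−20)≡15=p; w(22)→15·(22−20)≡4=e; u(20)→15·(20−20)≡0=a; q(16)→15·(16−20)≡18=s; u(20)→15·(20−20)≡0=a; h(7)→15·(7−20)≡13=n; x(23)→15·(23−20)≡19=t (all mod 26).

peasant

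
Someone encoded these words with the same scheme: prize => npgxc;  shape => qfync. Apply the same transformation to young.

This is a Caesar cipher with shift 24.
Applying it to young: y+24=w, o+24=m, u+24=s, n+24=l, g+24=e.

wmsle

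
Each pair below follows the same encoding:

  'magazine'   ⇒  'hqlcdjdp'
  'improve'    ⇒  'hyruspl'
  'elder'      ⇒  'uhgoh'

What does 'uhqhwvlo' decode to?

The output letters match the input read backwards, each shifted +3: magazine reversed is enizagam. Read the word backwards and shift each letter +3.
Undoing it on uhqhwvlo: shift back: u−3=r, h−3=e, q−3=n, h−3=e, w−3=t, v−3=s, l−3=i, o−3=l → renetsil; then reverse → listener.

listener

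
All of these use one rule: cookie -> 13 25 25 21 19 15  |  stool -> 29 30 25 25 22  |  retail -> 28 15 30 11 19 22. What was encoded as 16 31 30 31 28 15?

future

c is letter #3 and maps to 13: an offset of 10. Letters become their 1-based position plus 10 (so a→11, b→12, …).
Decoding 16 31 30 31 28 15: 16→(16−10)÷1=6=f, 31→(31−10)÷1=21=u, 30→(30−10)÷1=20=t, 31→(31−10)÷1=21=u, 28→(28−10)÷1=18=r, 15→(15−10)÷1=5=e.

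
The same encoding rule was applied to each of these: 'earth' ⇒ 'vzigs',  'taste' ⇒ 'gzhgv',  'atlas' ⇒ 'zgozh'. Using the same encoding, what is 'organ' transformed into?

litzm

Each pair mirrors across the alphabet (e↔v, a↔z, r↔i): positions sum to 25. Each letter is replaced by its mirror in the alphabet: a↔z, b↔y, c↔x, and so on (the Atbash cipher).
On organ: o↔l, r↔i, g↔t, a↔z, n↔m.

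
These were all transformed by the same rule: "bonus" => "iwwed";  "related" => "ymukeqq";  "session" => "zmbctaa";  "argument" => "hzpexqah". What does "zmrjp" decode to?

seize

Letter i (0-indexed) is shifted by i+7, so successive shifts are 7, 8, 9, ….
Decoding zmrjp: z−7=s, m−8=e, r−9=i, j−10=z, p−11=e.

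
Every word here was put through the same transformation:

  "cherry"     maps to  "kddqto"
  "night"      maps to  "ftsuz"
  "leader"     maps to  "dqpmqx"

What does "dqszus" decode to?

ginger

The output letters match the input read backwards, each shifted +12: cherry reversed is yrrehc. The word is reversed, then every letter is shifted forward by 12.
Decoding dqszus: shift back: d−12=r, q−12=e, s−12=g, z−12=n, u−12=i, s−12=g → regnig; then reverse → ginger.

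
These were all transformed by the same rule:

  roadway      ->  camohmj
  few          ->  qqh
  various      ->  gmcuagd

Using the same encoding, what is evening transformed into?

qgqyuyr

The rule splits by letter class: vowels +12, consonants +11.
On evening: e(vowel)+12=q, v(cons)+11=g, e(vowel)+12=q, n(cons)+11=y, i(vowel)+12=u, n(cons)+11=y, g(cons)+11=r.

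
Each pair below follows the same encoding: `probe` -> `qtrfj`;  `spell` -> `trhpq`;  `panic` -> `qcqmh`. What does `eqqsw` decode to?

The shift increases by 1 at each position, starting from +1: 1, 2, 3, ….
Decoding eqqsw: e−1=d, q−2=o, q−3=n, s−4=o, w−5=r.

donor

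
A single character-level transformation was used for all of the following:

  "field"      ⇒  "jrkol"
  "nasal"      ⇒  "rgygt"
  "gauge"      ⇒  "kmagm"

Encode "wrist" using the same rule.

The output letters match the input read backwards, each shifted +6: field reversed is dleif. Read the word backwards and shift each letter +6.
For wrist: reverse → tsirw; then shift: t+6=z, s+6=y, i+6=o, r+6=x, w+6=c.

zyoxc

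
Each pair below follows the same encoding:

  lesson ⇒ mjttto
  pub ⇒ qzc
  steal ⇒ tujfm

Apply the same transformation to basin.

cftno

The shift depends on letter class: consonant l→m is +1, but vowel e→j is +5. Two shifts are in play — +5 for a/e/i/o/u, +1 for every other letter.
On basin: b(cons)+1=c, a(vowel)+5=f, s(cons)+1=t, i(vowel)+5=n, n(cons)+1=o.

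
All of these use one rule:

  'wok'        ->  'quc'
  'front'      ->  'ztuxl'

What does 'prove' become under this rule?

The word is reversed, then every letter is shifted forward by 6.
For prove: reverse → evorp; then shift: e+6=k, v+6=b, o+6=u, r+6=x, p+6=v.

kbuxv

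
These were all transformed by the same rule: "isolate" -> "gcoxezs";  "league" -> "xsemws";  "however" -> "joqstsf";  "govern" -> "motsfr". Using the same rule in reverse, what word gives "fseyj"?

i(8)→g(6) and s(18)→c(2) fit y≡23x+4 (mod 26); the inverse of 23 mod 26 is 17. Each letter's alphabet position (a=0..z=25) is mapped through 23·x+4 mod 26 — an affine cipher.
Decoding fseyj: f(5)→17·(5−4)≡17=r; s(18)→17·(18−4)≡4=e; e(4)→17·(4−4)≡0=a; y(24)→17·(24−4)≡2=c; j(9)→17·(9−4)≡7=h (all mod 26).

reach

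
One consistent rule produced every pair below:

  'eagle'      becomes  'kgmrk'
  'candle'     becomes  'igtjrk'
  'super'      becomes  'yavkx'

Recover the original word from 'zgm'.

tag

Compare letters: e→k is +6, a→g is +6, g→m is +6 — a constant shift. Every letter moves 6 places later in the alphabet, wrapping around z→a.
Undoing it on zgm: z−6=t, g−6=a, m−6=g.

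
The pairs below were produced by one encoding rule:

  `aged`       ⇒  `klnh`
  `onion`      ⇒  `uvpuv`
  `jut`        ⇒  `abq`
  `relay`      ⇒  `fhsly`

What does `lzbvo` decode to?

house

The output letters match the input read backwards, each shifted +7: aged reversed is dega. The word is reversed, then every letter is shifted forward by 7.
Reversing it on lzbvo: shift back: l−7=e, z−7=s, b−7=u, v−7=o, o−7=h → esuoh; then reverse → house.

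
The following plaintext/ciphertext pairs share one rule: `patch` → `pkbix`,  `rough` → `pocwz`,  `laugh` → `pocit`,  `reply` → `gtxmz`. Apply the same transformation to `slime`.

muqta

Two steps: reverse the string, then apply a Caesar shift of +8.
On slime: reverse → emils; then shift: e+8=m, m+8=u, i+8=q, l+8=t, s+8=a.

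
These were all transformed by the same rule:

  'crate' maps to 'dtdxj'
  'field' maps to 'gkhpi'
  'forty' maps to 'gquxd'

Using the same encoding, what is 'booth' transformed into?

cqrxm

In crate: c→d is +1, r→t is +2, a→d is +3, t→x is +4 — the shift increases by 1 each position. The shift increases by 1 at each position, starting from +1: 1, 2, 3, ….
For booth: b+1=c, o+2=q, o+3=r, t+4=x, h+5=m.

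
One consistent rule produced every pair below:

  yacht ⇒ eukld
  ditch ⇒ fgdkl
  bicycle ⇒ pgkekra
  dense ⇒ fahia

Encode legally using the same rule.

raqurre

y(24)→e(4) and a(0)→u(20) fit y≡21x+20 (mod 26); the inverse of 21 mod 26 is 5. This is an affine cipher: with a=0,…,z=25, each position x becomes (21x+20) mod 26.
On legally: l(11)→21·11+20≡17=r; e(4)→21·4+20≡0=a; g(6)→21·6+20≡16=q; a(0)→21·0+20≡20=u; l(11)→21·11+20≡17=r; l(11)→21·11+20≡17=r; y(24)→21·24+20≡4=e (all mod 26).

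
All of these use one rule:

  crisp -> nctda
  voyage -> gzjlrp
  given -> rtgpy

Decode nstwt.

Compare letters: c→n is +11, r→c is +11, i→t is +11 — a constant shift. This is a Caesar cipher with shift 11.
Undoing it on nstwt: n−11=c, s−11=h, t−11=i, w−11=l, t−11=i.

chili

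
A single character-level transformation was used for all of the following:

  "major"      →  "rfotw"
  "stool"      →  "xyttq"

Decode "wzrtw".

rumor

Compare letters: m→r is +5, a→f is +5, j→o is +5 — a constant shift. Each letter is shifted forward by 5 in the alphabet (a Caesar shift of +5).
Undoing it on wzrtw: w−5=r, z−5=u, r−5=m, t−5=o, w−5=r.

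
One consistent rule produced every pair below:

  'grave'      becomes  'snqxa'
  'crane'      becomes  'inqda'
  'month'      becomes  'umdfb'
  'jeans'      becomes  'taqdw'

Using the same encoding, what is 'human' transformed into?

This is an affine cipher: with a=0,…,z=25, each position x becomes (9x+16) mod 26.
Applying it to human: h(7)→9·7+16≡1=b; u(20)→9·20+16≡14=o; m(12)→9·12+16≡20=u; a(0)→9·0+16≡16=q; n(13)→9·13+16≡3=d (all mod 26).

bouqd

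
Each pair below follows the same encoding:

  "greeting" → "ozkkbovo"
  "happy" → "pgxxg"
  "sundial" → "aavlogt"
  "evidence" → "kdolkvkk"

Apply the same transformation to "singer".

The shift depends on letter class: consonant g→o is +8, but vowel e→k is +6. Vowels shift forward by 6 and consonants shift forward by 8.
Applying it to singer: s(cons)+8=a, i(vowel)+6=o, n(cons)+8=v, g(cons)+8=o, e(vowel)+6=k, r(cons)+8=z.

aovokz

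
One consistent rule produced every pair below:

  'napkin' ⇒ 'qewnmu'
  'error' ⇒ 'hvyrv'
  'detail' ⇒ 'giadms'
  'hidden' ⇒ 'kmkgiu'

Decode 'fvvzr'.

crown

Shifts by position in napkin: pos 0: n→q (+3), pos 1: a→e (+4), pos 2: p→w (+7), pos 3: k→n (+3), pos 4: i→m (+4), pos 5: n→u (+7) — repeating every 3. The shifts repeat in a cycle of length 3: positions 0,1,… shift by +3, +4, +7, then the pattern repeats.
Undoing it on fvvzr: f−3=c, v−4=r, v−7=o, z−3=w, r−4=n.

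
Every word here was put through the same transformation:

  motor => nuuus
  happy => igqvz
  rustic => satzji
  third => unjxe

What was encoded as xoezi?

width

A repeating key of period 2 is used — shifts +1, +6 over and over.
Decoding xoezi: x−1=w, o−6=i, e−1=d, z−6=t, i−1=h.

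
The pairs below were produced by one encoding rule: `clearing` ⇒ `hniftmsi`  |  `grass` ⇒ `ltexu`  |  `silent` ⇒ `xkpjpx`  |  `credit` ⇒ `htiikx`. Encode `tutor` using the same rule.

It's a Vigenère-style cipher with numeric key [5,2,4]: position i shifts by key[i mod 3].
On tutor: t+5=y, u+2=w, t+4=x, o+5=t, r+2=t.

ywxtt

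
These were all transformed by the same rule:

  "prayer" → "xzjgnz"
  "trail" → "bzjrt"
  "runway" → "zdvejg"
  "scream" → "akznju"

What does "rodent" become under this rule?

zxlnvb

The rule splits by letter class: vowels +9, consonants +8.
For rodent: r(cons)+8=z, o(vowel)+9=x, d(cons)+8=l, e(vowel)+9=n, n(cons)+8=v, t(cons)+8=b.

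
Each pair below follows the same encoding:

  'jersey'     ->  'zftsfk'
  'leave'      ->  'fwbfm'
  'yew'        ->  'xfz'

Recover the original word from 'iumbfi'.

health

The output letters match the input read backwards, each shifted +1: jersey reversed is yesrej. Two steps: reverse the string, then apply a Caesar shift of +1.
Undoing it on iumbfi: shift back: i−1=h, u−1=t, m−1=l, b−1=a, f−1=e, i−1=h → htlaeh; then reverse → health.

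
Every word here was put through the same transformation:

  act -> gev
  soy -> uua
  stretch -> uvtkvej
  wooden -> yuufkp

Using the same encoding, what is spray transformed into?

urtga

The shift depends on letter class: consonant c→e is +2, but vowel a→g is +6. Two shifts are in play — +6 for a/e/i/o/u, +2 for every other letter.
On spray: s(cons)+2=u, p(cons)+2=r, r(cons)+2=t, a(vowel)+6=g, y(cons)+2=a.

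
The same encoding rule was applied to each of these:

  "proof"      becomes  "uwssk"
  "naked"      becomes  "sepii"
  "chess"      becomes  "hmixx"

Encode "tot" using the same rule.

ysy

The shift depends on letter class: consonant p→u is +5, but vowel o→s is +4. Two shifts are in play — +4 for a/e/i/o/u, +5 for every other letter.
Applying it to tot: t(cons)+5=y, o(vowel)+4=s, t(cons)+5=y.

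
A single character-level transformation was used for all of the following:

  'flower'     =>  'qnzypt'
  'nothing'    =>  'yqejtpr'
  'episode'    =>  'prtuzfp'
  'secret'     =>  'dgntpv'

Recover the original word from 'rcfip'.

gauge

Shifts by position in flower: pos 0: f→q (+11), pos 1: l→n (+2), pos 2: o→z (+11), pos 3: w→y (+2) — repeating every 2. A repeating key of period 2 is used — shifts +11, +2 over and over.
Decoding rcfip: r−11=g, c−2=a, f−11=u, i−2=g, p−11=e.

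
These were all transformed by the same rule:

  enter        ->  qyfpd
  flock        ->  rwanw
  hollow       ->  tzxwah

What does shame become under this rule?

Shifts by position in enter: pos 0: e→q (+12), pos 1: n→y (+11), pos 2: t→f (+12), pos 3: e→p (+11) — repeating every 2. A repeating key of period 2 is used — shifts +12, +11 over and over.
Applying it to shame: s+12=e, h+11=s, a+12=m, m+11=x, e+12=q.

esmxq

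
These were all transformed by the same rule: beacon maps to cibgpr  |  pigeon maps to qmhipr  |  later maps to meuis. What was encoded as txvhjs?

studio

Shifts by position in beacon: pos 0: b→c (+1), pos 1: e→i (+4), pos 2: a→b (+1), pos 3: c→g (+4) — repeating every 2. A repeating key of period 2 is used — shifts +1, +4 over and over.
Reversing it on txvhjs: t−1=s, x−4=t, v−1=u, h−4=d, j−1=i, s−4=o.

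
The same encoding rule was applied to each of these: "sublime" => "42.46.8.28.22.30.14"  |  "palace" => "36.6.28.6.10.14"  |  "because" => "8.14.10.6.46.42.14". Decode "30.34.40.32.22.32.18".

s(#19)→42 and u(#21)→46: differences scale by 2, so n = 2·pos + 4. Each letter becomes 2×(its alphabet position, a=1..z=26) + 4.
Reversing it on 30.34.40.32.22.32.18: 30→(30−4)÷2=13=m, 34→(34−4)÷2=15=o, 40→(40−4)÷2=18=r, 32→(32−4)÷2=14=n, 22→(22−4)÷2=9=i, 32→(32−4)÷2=14=n, 18→(18−4)÷2=7=g.

morning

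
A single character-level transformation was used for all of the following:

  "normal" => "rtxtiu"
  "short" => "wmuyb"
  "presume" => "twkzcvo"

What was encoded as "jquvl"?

In normal: n→r is +4, o→t is +5, r→x is +6, m→t is +7 — the shift increases by 1 each position. The shift increases by 1 at each position, starting from +4: 4, 5, 6, ….
Undoing it on jquvl: j−4=f, q−5=l, u−6=o, v−7=o, l−8=d.

flood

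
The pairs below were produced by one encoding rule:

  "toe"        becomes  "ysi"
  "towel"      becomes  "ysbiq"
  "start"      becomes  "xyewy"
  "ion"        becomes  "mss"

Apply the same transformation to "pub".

uyg

The rule splits by letter class: vowels +4, consonants +5.
Applying it to pub: p(cons)+5=u, u(vowel)+4=y, b(cons)+5=g.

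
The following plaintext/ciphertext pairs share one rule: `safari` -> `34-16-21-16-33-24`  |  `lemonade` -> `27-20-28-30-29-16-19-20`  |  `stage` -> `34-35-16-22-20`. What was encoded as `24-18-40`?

icy

s is letter #19 and maps to 34: an offset of 15. Each letter is replaced by its alphabet position (a=1..z=26) + 15.
Undoing it on 24-18-40: 24→(24−15)÷1=9=i, 18→(18−15)÷1=3=c, 40→(40−15)÷1=25=y.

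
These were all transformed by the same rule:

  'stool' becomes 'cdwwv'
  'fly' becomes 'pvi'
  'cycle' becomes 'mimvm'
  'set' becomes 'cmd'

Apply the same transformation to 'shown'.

The shift depends on letter class: consonant s→c is +10, but vowel o→w is +8. Two shifts are in play — +8 for a/e/i/o/u, +10 for every other letter.
For shown: s(cons)+10=c, h(cons)+10=r, o(vowel)+8=w, w(cons)+10=g, n(cons)+10=x.

crwgx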